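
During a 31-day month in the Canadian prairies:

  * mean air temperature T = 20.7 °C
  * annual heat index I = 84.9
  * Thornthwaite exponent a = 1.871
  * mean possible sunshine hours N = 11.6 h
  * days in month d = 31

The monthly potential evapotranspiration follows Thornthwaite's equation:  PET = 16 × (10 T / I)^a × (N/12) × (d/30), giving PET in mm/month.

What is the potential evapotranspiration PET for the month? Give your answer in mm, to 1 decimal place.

10T/I = 10 × 20.7 / 84.9 = 2.4382
(10T/I)^a = 2.4382^1.871 = 5.2992
Uncorrected PET = 16 × 5.2992 = 84.787 mm
Correction = (N/12)(d/30) = (11.6/12)(31/30) = 0.9989
PET = 84.787 × 0.9989 = 84.694 mm/month

84.7 mm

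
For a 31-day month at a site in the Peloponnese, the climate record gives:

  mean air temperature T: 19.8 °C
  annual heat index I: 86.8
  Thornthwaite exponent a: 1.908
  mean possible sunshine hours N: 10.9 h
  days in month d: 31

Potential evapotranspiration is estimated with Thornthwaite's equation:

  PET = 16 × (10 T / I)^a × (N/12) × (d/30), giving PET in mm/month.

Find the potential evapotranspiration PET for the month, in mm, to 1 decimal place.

10T/I = 10 × 19.8 / 86.8 = 2.2811
(10T/I)^a = 2.2811^1.908 = 4.8232
Uncorrected PET = 16 × 4.8232 = 77.171 mm
Correction = (N/12)(d/30) = (10.9/12)(31/30) = 0.9386
PET = 77.171 × 0.9386 = 72.433 mm/month

72.4 mm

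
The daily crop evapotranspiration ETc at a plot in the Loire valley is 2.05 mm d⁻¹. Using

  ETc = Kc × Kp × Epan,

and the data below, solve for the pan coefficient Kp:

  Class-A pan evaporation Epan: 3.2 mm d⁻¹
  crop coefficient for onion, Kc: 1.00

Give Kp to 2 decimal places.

ETc = Kc × Kp × Epan  ⇒  Kp = ETc / (Kc × Epan)
Kp = 2.05 / (1.00 × 3.2) = 2.05 / 3.200 = 0.6406

0.64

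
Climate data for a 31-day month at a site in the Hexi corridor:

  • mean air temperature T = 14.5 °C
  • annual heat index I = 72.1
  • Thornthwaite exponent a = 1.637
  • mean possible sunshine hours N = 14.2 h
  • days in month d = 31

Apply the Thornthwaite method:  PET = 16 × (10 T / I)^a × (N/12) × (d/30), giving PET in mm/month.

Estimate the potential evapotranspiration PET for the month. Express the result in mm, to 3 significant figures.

61.4 mm

10T/I = 10 × 14.5 / 72.1 = 2.0111
(10T/I)^a = 2.0111^1.637 = 3.1385
Uncorrected PET = 16 × 3.1385 = 50.216 mm
Correction = (N/12)(d/30) = (14.2/12)(31/30) = 1.2228
PET = 50.216 × 1.2228 = 61.404 mm/month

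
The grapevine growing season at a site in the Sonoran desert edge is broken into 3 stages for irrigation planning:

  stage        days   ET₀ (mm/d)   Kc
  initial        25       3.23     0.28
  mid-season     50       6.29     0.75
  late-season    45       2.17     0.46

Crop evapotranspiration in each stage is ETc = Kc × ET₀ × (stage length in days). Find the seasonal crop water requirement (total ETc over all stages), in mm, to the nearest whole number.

initial: 0.28 × 3.23 × 25 = 22.61 mm
mid-season: 0.75 × 6.29 × 50 = 235.88 mm
late-season: 0.46 × 2.17 × 45 = 44.92 mm
Seasonal total = 303.41 mm

303 mm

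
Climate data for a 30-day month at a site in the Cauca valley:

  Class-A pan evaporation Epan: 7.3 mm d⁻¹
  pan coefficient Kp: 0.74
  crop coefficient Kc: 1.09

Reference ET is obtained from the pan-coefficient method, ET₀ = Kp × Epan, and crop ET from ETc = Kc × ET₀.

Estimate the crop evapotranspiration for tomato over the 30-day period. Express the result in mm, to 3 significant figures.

ET₀ = 0.74 × 7.3 = 5.4020 mm/d
ETc = Kc × ET₀ = 1.09 × 5.4020 = 5.8882 mm/d
Over 30 days: 5.8882 × 30 = 176.646 mm

177 mm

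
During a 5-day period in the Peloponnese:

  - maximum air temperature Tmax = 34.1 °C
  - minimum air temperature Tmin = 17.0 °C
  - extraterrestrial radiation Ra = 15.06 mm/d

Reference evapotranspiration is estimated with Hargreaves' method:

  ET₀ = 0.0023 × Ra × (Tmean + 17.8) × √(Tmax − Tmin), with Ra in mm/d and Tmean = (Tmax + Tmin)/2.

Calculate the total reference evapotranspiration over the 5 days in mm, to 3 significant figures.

Tmean = (34.1 + 17.0)/2 = 25.55 °C
ET₀ = 0.0023 × 15.06 × (25.55 + 17.8) × √17.1 = 0.0023 × 15.06 × 43.35 × 4.1352 = 6.2092 mm/d
Over 5 days: 6.2092 × 5 = 31.046 mm

31.0 mm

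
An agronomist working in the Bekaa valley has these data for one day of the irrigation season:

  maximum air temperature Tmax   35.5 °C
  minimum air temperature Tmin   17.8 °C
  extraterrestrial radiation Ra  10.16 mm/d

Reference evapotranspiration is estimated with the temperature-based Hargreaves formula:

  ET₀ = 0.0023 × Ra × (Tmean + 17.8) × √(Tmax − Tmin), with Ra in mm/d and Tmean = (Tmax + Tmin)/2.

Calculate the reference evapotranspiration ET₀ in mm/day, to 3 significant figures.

Tmean = (35.5 + 17.8)/2 = 26.65 °C
ET₀ = 0.0023 × 10.16 × (26.65 + 17.8) × √17.7 = 0.0023 × 10.16 × 44.45 × 4.2071 = 4.3699 mm/d

4.37 mm/day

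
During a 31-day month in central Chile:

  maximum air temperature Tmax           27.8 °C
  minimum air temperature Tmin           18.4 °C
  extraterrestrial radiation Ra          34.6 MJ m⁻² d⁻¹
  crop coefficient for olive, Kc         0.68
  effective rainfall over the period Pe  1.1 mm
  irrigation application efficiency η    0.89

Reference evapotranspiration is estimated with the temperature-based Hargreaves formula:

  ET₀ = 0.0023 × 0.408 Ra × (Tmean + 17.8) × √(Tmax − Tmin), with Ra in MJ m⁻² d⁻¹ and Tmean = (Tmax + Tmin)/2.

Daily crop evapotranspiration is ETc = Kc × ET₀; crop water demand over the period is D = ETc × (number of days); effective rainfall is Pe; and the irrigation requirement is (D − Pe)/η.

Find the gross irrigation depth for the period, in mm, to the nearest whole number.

Tmean = (27.8 + 18.4)/2 = 23.10 °C
0.408 Ra = 0.408 × 34.6 = 14.1168 mm/d equivalent
ET₀ = 0.0023 × 14.1168 × (23.10 + 17.8) × √9.4 = 0.0023 × 14.1168 × 40.90 × 3.0659 = 4.0714 mm/d
ETc = Kc × ET₀ = 0.68 × 4.0714 = 2.7686 mm/d
Crop demand D = ETc × 31 d = 2.7686 × 31 = 85.827 mm
D − Pe = 85.827 − 1.1 = 84.727 mm
Gross irrigation = 84.727 / 0.89 = 95.199 mm

95 mm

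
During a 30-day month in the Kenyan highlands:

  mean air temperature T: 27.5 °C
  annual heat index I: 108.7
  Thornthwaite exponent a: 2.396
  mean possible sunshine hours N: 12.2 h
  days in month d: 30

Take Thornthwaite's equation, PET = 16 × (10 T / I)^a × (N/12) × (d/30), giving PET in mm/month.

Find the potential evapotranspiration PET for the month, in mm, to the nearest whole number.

150 mm

10T/I = 10 × 27.5 / 108.7 = 2.5299
(10T/I)^a = 2.5299^2.396 = 9.2435
Uncorrected PET = 16 × 9.2435 = 147.896 mm
Correction = (N/12)(d/30) = (12.2/12)(30/30) = 1.0167
PET = 147.896 × 1.0167 = 150.366 mm/month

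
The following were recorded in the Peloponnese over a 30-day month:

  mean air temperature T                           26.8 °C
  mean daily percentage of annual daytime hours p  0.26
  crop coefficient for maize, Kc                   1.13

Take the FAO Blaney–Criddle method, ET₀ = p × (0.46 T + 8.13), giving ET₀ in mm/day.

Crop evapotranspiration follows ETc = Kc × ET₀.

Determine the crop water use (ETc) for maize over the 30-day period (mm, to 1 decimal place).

ET₀ = 0.26 × (0.46 × 26.8 + 8.13) = 0.26 × 20.458 = 5.3191 mm/d
ETc = Kc × ET₀ = 1.13 × 5.3191 = 6.0106 mm/d
Over 30 days: 6.0106 × 30 = 180.318 mm

180.3 mm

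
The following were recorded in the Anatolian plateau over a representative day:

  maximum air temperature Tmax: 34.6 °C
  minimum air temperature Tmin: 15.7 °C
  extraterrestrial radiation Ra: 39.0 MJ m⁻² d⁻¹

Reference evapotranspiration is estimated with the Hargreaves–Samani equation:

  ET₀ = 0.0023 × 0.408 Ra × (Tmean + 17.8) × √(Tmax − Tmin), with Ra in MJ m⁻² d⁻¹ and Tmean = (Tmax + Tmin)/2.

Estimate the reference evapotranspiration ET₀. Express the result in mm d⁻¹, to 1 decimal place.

Tmean = (34.6 + 15.7)/2 = 25.15 °C
0.408 Ra = 0.408 × 39.0 = 15.9120 mm/d equivalent
ET₀ = 0.0023 × 15.9120 × (25.15 + 17.8) × √18.9 = 0.0023 × 15.9120 × 42.95 × 4.3474 = 6.8335 mm/d

6.8 mm d⁻¹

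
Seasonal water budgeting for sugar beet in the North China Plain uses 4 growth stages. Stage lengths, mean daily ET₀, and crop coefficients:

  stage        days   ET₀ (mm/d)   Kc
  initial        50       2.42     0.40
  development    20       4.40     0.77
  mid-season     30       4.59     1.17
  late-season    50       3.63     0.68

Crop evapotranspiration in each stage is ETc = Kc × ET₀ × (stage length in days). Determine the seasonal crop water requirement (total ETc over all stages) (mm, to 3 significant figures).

401 mm

initial: 0.40 × 2.42 × 50 = 48.40 mm
development: 0.77 × 4.40 × 20 = 67.76 mm
mid-season: 1.17 × 4.59 × 30 = 161.11 mm
late-season: 0.68 × 3.63 × 50 = 123.42 mm
Seasonal total = 400.69 mm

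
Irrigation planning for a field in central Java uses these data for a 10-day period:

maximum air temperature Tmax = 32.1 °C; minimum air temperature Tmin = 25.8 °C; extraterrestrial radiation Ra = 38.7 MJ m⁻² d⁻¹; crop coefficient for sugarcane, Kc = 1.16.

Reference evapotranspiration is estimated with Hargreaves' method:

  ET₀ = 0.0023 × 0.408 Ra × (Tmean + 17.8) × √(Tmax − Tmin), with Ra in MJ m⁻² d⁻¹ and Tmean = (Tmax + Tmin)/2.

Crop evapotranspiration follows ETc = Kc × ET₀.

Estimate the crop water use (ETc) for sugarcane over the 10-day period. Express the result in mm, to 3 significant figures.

Tmean = (32.1 + 25.8)/2 = 28.95 °C
0.408 Ra = 0.408 × 38.7 = 15.7896 mm/d equivalent
ET₀ = 0.0023 × 15.7896 × (28.95 + 17.8) × √6.3 = 0.0023 × 15.7896 × 46.75 × 2.5100 = 4.2614 mm/d
ETc = Kc × ET₀ = 1.16 × 4.2614 = 4.9432 mm/d
Over 10 days: 4.9432 × 10 = 49.432 mm

49.4 mm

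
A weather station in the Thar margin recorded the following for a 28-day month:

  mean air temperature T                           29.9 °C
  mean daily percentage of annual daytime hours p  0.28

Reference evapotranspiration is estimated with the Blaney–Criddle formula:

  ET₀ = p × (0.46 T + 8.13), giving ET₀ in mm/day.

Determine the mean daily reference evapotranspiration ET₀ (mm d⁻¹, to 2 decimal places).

6.13 mm d⁻¹

ET₀ = 0.28 × (0.46 × 29.9 + 8.13) = 0.28 × 21.884 = 6.1275 mm/d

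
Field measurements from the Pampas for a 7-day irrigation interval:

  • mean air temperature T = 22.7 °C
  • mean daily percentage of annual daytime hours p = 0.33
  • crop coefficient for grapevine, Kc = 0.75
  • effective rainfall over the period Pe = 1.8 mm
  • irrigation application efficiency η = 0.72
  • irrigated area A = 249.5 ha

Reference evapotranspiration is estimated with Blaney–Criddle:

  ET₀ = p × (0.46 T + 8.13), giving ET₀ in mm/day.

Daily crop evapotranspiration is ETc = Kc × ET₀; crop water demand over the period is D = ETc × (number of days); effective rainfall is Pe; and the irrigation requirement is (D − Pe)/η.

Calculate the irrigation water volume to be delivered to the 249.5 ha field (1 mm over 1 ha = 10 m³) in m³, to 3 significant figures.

105000 m³

ET₀ = 0.33 × (0.46 × 22.7 + 8.13) = 0.33 × 18.572 = 6.1288 mm/d
ETc = Kc × ET₀ = 0.75 × 6.1288 = 4.5966 mm/d
Crop demand D = ETc × 7 d = 4.5966 × 7 = 32.176 mm
D − Pe = 32.176 − 1.8 = 30.376 mm
Gross irrigation = 30.376 / 0.72 = 42.189 mm
Volume = 42.189 mm × 249.5 ha × 10 = 105261.6 m³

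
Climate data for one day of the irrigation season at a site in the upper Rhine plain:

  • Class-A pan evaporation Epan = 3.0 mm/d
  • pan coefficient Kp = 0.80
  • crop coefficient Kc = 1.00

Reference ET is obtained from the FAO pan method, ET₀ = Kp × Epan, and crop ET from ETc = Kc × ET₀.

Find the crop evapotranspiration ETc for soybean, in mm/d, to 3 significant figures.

ET₀ = 0.80 × 3.0 = 2.4000 mm/d
ETc = Kc × ET₀ = 1.00 × 2.4000 = 2.4000 mm/d

2.40 mm/d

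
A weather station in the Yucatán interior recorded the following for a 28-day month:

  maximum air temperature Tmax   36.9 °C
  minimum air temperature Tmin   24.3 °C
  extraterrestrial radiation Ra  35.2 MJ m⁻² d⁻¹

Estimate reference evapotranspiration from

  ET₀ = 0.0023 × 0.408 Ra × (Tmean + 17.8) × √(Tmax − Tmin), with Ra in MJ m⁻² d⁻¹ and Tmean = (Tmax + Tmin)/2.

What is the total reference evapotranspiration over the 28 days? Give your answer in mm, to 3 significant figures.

159 mm

Tmean = (36.9 + 24.3)/2 = 30.60 °C
0.408 Ra = 0.408 × 35.2 = 14.3616 mm/d equivalent
ET₀ = 0.0023 × 14.3616 × (30.60 + 17.8) × √12.6 = 0.0023 × 14.3616 × 48.40 × 3.5496 = 5.6749 mm/d
Over 28 days: 5.6749 × 28 = 158.897 mm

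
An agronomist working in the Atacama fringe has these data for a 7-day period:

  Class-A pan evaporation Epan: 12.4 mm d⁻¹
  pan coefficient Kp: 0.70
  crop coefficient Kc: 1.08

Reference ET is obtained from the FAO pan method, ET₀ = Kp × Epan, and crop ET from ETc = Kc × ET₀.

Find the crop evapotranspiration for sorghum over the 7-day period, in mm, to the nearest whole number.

66 mm

ET₀ = 0.70 × 12.4 = 8.6800 mm/d
ETc = Kc × ET₀ = 1.08 × 8.6800 = 9.3744 mm/d
Over 7 days: 9.3744 × 7 = 65.621 mm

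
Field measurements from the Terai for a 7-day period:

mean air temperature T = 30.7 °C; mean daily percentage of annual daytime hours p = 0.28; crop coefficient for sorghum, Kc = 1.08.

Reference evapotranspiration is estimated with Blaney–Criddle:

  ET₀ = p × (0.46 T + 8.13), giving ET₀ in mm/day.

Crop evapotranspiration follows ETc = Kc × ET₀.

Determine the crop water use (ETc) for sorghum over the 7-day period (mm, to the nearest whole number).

47 mm

ET₀ = 0.28 × (0.46 × 30.7 + 8.13) = 0.28 × 22.252 = 6.2306 mm/d
ETc = Kc × ET₀ = 1.08 × 6.2306 = 6.7290 mm/d
Over 7 days: 6.7290 × 7 = 47.103 mm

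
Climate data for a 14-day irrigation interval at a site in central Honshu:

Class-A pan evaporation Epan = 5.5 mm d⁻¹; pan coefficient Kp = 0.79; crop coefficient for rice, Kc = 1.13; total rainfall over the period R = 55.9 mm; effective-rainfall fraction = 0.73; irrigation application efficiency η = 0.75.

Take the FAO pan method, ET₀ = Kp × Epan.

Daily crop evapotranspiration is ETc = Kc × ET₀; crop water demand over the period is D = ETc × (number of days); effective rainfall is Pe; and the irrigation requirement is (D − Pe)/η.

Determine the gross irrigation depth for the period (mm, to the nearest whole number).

ET₀ = 0.79 × 5.5 = 4.3450 mm/d
ETc = Kc × ET₀ = 1.13 × 4.3450 = 4.9099 mm/d
Crop demand D = ETc × 14 d = 4.9099 × 14 = 68.739 mm
Pe = 0.73 × 55.9 = 40.807 mm
D − Pe = 68.739 − 40.807 = 27.932 mm
Gross irrigation = 27.932 / 0.75 = 37.243 mm

37 mm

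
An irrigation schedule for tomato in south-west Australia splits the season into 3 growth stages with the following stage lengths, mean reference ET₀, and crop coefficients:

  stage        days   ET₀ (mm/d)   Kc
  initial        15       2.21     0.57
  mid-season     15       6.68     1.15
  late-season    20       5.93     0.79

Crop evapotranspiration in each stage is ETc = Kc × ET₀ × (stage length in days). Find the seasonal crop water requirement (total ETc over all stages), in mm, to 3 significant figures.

228 mm

initial: 0.57 × 2.21 × 15 = 18.90 mm
mid-season: 1.15 × 6.68 × 15 = 115.23 mm
late-season: 0.79 × 5.93 × 20 = 93.69 mm
Seasonal total = 227.82 mm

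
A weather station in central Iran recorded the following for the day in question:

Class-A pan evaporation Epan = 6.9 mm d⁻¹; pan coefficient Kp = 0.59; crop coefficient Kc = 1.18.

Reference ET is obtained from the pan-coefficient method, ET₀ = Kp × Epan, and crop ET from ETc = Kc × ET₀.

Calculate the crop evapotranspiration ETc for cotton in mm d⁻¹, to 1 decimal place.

ET₀ = 0.59 × 6.9 = 4.0710 mm/d
ETc = Kc × ET₀ = 1.18 × 4.0710 = 4.8038 mm/d

4.8 mm d⁻¹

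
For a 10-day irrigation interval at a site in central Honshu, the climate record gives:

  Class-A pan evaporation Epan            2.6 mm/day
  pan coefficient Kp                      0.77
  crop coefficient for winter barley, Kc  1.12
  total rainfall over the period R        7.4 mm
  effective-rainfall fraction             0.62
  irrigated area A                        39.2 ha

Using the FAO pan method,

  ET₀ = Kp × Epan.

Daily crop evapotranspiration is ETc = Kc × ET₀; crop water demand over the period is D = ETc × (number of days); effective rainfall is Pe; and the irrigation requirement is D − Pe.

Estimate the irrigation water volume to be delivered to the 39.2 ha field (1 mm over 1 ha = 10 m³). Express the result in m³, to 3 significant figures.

ET₀ = 0.77 × 2.6 = 2.0020 mm/d
ETc = Kc × ET₀ = 1.12 × 2.0020 = 2.2422 mm/d
Crop demand D = ETc × 10 d = 2.2422 × 10 = 22.422 mm
Pe = 0.62 × 7.4 = 4.588 mm
D − Pe = 22.422 − 4.588 = 17.834 mm
Volume = 17.834 mm × 39.2 ha × 10 = 6990.9 m³

6990 m³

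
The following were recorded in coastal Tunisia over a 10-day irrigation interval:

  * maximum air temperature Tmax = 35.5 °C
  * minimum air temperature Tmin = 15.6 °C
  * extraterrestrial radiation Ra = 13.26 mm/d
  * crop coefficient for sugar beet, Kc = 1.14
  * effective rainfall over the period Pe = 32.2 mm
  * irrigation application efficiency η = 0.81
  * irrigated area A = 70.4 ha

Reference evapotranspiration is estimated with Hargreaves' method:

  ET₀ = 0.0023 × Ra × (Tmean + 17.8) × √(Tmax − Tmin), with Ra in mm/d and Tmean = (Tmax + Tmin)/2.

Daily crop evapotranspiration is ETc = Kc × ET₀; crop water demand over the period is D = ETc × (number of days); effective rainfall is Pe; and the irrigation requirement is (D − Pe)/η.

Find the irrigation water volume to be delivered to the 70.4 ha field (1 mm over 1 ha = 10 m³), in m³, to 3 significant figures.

30400 m³

Tmean = (35.5 + 15.6)/2 = 25.55 °C
ET₀ = 0.0023 × 13.26 × (25.55 + 17.8) × √19.9 = 0.0023 × 13.26 × 43.35 × 4.4609 = 5.8977 mm/d
ETc = Kc × ET₀ = 1.14 × 5.8977 = 6.7234 mm/d
Crop demand D = ETc × 10 d = 6.7234 × 10 = 67.234 mm
D − Pe = 67.234 − 32.2 = 35.034 mm
Gross irrigation = 35.034 / 0.81 = 43.252 mm
Volume = 43.252 mm × 70.4 ha × 10 = 30449.4 m³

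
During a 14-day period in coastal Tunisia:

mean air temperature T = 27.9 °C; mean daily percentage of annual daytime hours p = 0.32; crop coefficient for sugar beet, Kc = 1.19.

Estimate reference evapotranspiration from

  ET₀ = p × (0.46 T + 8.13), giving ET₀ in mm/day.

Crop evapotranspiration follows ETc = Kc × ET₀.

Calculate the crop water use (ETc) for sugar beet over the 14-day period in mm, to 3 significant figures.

112 mm

ET₀ = 0.32 × (0.46 × 27.9 + 8.13) = 0.32 × 20.964 = 6.7085 mm/d
ETc = Kc × ET₀ = 1.19 × 6.7085 = 7.9831 mm/d
Over 14 days: 7.9831 × 14 = 111.763 mm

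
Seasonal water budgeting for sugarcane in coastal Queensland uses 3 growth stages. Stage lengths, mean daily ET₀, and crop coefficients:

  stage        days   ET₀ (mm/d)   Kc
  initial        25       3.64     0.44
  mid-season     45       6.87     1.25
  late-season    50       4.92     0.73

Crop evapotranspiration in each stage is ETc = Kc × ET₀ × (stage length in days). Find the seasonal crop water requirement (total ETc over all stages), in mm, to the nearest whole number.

606 mm

initial: 0.44 × 3.64 × 25 = 40.04 mm
mid-season: 1.25 × 6.87 × 45 = 386.44 mm
late-season: 0.73 × 4.92 × 50 = 179.58 mm
Seasonal total = 606.06 mm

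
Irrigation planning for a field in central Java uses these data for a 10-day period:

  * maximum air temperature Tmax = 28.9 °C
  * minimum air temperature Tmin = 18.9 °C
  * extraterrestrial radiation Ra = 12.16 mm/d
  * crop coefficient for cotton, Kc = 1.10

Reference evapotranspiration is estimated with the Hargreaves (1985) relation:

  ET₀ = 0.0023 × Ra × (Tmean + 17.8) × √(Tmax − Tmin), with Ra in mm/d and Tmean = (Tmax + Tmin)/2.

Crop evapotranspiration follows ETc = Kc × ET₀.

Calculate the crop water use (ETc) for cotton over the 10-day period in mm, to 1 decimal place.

Tmean = (28.9 + 18.9)/2 = 23.90 °C
ET₀ = 0.0023 × 12.16 × (23.90 + 17.8) × √10.0 = 0.0023 × 12.16 × 41.70 × 3.1623 = 3.6881 mm/d
ETc = Kc × ET₀ = 1.10 × 3.6881 = 4.0569 mm/d
Over 10 days: 4.0569 × 10 = 40.569 mm

40.6 mm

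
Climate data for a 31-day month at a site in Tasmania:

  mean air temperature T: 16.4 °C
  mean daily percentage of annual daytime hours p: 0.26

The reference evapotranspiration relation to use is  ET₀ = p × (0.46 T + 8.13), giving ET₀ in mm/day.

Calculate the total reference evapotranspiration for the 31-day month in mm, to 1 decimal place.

ET₀ = 0.26 × (0.46 × 16.4 + 8.13) = 0.26 × 15.674 = 4.0752 mm/d
Monthly total = 4.0752 × 31 = 126.331 mm

126.3 mm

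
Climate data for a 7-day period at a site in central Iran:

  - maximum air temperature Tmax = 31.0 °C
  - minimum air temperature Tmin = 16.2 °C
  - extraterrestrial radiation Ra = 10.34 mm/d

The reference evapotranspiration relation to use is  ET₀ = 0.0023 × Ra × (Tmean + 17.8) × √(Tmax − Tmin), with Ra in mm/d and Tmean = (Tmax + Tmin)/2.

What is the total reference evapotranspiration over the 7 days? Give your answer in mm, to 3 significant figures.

Tmean = (31.0 + 16.2)/2 = 23.60 °C
ET₀ = 0.0023 × 10.34 × (23.60 + 17.8) × √14.8 = 0.0023 × 10.34 × 41.40 × 3.8471 = 3.7878 mm/d
Over 7 days: 3.7878 × 7 = 26.515 mm

26.5 mm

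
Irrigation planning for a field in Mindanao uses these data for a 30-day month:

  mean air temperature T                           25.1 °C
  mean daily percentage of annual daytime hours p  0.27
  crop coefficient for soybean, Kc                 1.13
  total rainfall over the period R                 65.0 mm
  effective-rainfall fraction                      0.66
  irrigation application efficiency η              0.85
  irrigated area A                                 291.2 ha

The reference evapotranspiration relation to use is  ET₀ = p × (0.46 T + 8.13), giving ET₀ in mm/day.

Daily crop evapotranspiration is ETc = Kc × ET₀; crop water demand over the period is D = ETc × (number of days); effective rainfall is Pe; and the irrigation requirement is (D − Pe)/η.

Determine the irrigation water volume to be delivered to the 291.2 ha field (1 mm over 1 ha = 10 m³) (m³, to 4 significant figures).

470000 m³

ET₀ = 0.27 × (0.46 × 25.1 + 8.13) = 0.27 × 19.676 = 5.3125 mm/d
ETc = Kc × ET₀ = 1.13 × 5.3125 = 6.0031 mm/d
Crop demand D = ETc × 30 d = 6.0031 × 30 = 180.093 mm
Pe = 0.66 × 65.0 = 42.900 mm
D − Pe = 180.093 − 42.900 = 137.193 mm
Gross irrigation = 137.193 / 0.85 = 161.404 mm
Volume = 161.404 mm × 291.2 ha × 10 = 470008.4 m³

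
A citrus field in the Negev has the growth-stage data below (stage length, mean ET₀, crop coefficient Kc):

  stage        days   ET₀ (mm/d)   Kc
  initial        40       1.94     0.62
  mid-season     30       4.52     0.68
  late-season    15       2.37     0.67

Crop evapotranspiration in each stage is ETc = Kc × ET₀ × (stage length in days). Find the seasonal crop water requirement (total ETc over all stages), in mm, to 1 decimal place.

164.1 mm

initial: 0.62 × 1.94 × 40 = 48.11 mm
mid-season: 0.68 × 4.52 × 30 = 92.21 mm
late-season: 0.67 × 2.37 × 15 = 23.82 mm
Seasonal total = 164.14 mm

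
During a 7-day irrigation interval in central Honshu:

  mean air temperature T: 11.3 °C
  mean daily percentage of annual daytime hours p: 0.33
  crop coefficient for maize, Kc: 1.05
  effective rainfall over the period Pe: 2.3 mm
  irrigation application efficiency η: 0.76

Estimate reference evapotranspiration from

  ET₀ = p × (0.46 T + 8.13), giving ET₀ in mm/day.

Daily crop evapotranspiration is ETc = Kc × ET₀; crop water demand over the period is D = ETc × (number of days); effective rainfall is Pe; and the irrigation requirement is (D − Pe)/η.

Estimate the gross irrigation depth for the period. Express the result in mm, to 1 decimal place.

39.5 mm

ET₀ = 0.33 × (0.46 × 11.3 + 8.13) = 0.33 × 13.328 = 4.3982 mm/d
ETc = Kc × ET₀ = 1.05 × 4.3982 = 4.6181 mm/d
Crop demand D = ETc × 7 d = 4.6181 × 7 = 32.327 mm
D − Pe = 32.327 − 2.3 = 30.027 mm
Gross irrigation = 30.027 / 0.76 = 39.509 mm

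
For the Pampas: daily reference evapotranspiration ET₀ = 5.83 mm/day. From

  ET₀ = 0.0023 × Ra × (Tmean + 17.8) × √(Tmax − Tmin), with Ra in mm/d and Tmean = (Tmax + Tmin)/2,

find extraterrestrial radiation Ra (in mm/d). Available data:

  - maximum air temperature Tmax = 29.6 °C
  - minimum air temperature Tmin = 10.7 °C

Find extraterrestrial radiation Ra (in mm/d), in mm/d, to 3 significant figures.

15.4 mm/d

Tmean = 20.15 °C; √ΔT = 4.3474
Ra = ET₀ / [0.0023 × (Tmean+17.8) × √ΔT] = 5.83 / (0.0023 × 37.95 × 4.3474) = 15.364 mm/d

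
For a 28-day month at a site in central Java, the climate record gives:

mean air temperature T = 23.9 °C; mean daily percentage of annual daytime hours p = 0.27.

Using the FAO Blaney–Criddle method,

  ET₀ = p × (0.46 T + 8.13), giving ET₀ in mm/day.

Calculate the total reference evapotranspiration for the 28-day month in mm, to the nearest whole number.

ET₀ = 0.27 × (0.46 × 23.9 + 8.13) = 0.27 × 19.124 = 5.1635 mm/d
Monthly total = 5.1635 × 28 = 144.578 mm

145 mm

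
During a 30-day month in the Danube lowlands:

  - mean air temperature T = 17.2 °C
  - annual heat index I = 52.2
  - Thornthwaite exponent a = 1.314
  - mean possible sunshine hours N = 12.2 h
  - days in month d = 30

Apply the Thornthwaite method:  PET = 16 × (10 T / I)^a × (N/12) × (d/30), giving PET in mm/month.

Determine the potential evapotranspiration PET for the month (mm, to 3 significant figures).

10T/I = 10 × 17.2 / 52.2 = 3.2950
(10T/I)^a = 3.2950^1.314 = 4.7914
Uncorrected PET = 16 × 4.7914 = 76.662 mm
Correction = (N/12)(d/30) = (12.2/12)(30/30) = 1.0167
PET = 76.662 × 1.0167 = 77.942 mm/month

77.9 mm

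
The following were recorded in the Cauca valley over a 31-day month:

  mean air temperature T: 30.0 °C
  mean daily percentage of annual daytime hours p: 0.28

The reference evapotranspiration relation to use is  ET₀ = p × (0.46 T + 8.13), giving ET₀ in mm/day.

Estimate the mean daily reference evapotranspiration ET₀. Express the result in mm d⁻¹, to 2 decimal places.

ET₀ = 0.28 × (0.46 × 30.0 + 8.13) = 0.28 × 21.930 = 6.1404 mm/d

6.14 mm d⁻¹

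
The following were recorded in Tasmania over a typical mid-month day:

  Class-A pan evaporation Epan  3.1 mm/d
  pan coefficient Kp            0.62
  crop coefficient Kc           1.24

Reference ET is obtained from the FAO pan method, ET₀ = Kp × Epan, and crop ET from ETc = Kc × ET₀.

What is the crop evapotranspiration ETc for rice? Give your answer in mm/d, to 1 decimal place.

ET₀ = 0.62 × 3.1 = 1.9220 mm/d
ETc = Kc × ET₀ = 1.24 × 1.9220 = 2.3833 mm/d

2.4 mm/d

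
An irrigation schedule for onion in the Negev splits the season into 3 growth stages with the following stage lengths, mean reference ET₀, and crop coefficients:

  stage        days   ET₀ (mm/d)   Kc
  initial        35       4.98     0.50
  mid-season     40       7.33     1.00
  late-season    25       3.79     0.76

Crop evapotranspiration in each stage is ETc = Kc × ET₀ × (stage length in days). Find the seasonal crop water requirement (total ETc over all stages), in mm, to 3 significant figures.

452 mm

initial: 0.50 × 4.98 × 35 = 87.15 mm
mid-season: 1.00 × 7.33 × 40 = 293.20 mm
late-season: 0.76 × 3.79 × 25 = 72.01 mm
Seasonal total = 452.36 mm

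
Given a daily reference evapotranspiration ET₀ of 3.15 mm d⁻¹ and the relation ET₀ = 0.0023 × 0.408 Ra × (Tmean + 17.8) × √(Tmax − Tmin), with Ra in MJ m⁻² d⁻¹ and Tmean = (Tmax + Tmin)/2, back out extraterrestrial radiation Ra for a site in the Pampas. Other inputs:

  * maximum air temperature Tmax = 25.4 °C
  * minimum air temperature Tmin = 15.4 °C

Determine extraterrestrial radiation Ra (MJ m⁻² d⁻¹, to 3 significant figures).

27.8 MJ m⁻² d⁻¹

Tmean = (25.4+15.4)/2 = 20.40 °C; ΔT = 10.0
Ra = ET₀ / [0.0023 × 0.408 × (Tmean+17.8) × √ΔT]
   = 3.15 / (0.0023 × 0.408 × 38.20 × 3.1623) = 27.788 MJ m⁻² d⁻¹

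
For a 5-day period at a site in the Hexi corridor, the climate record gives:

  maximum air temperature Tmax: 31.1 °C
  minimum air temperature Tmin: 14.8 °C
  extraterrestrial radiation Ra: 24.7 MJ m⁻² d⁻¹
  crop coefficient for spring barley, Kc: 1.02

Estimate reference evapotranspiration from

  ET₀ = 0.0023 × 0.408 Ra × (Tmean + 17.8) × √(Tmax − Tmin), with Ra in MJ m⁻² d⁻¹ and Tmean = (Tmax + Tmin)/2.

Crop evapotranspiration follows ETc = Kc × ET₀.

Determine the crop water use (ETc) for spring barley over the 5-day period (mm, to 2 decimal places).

Tmean = (31.1 + 14.8)/2 = 22.95 °C
0.408 Ra = 0.408 × 24.7 = 10.0776 mm/d equivalent
ET₀ = 0.0023 × 10.0776 × (22.95 + 17.8) × √16.3 = 0.0023 × 10.0776 × 40.75 × 4.0373 = 3.8133 mm/d
ETc = Kc × ET₀ = 1.02 × 3.8133 = 3.8896 mm/d
Over 5 days: 3.8896 × 5 = 19.448 mm

19.45 mm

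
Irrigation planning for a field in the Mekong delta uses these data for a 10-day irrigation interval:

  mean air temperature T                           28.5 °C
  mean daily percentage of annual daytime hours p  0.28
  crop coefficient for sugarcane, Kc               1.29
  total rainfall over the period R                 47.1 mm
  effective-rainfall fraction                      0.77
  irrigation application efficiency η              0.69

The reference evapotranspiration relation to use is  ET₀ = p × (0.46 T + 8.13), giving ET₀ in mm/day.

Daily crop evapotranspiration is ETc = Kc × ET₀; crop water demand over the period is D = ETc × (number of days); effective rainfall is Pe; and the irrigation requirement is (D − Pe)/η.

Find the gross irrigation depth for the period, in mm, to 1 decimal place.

58.6 mm

ET₀ = 0.28 × (0.46 × 28.5 + 8.13) = 0.28 × 21.240 = 5.9472 mm/d
ETc = Kc × ET₀ = 1.29 × 5.9472 = 7.6719 mm/d
Crop demand D = ETc × 10 d = 7.6719 × 10 = 76.719 mm
Pe = 0.77 × 47.1 = 36.267 mm
D − Pe = 76.719 − 36.267 = 40.452 mm
Gross irrigation = 40.452 / 0.69 = 58.626 mm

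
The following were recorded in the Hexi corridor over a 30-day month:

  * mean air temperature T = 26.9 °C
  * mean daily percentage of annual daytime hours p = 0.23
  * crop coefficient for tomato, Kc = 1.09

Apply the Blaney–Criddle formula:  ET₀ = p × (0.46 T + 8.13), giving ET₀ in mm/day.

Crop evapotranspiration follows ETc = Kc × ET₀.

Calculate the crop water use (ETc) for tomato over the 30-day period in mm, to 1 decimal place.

154.2 mm

ET₀ = 0.23 × (0.46 × 26.9 + 8.13) = 0.23 × 20.504 = 4.7159 mm/d
ETc = Kc × ET₀ = 1.09 × 4.7159 = 5.1403 mm/d
Over 30 days: 5.1403 × 30 = 154.209 mm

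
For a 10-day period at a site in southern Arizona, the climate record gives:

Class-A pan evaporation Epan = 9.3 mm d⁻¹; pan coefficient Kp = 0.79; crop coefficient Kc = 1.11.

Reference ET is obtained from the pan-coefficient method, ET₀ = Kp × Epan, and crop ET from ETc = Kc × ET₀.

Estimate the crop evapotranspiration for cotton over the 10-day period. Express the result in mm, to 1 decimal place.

ET₀ = 0.79 × 9.3 = 7.3470 mm/d
ETc = Kc × ET₀ = 1.11 × 7.3470 = 8.1552 mm/d
Over 10 days: 8.1552 × 10 = 81.552 mm

81.6 mm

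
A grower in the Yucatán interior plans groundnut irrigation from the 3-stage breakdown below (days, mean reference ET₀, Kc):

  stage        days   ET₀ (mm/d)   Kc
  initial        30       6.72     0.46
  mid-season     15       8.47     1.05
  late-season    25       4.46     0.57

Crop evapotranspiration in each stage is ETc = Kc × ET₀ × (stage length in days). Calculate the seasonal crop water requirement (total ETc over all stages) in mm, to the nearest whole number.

290 mm

initial: 0.46 × 6.72 × 30 = 92.74 mm
mid-season: 1.05 × 8.47 × 15 = 133.40 mm
late-season: 0.57 × 4.46 × 25 = 63.56 mm
Seasonal total = 289.70 mm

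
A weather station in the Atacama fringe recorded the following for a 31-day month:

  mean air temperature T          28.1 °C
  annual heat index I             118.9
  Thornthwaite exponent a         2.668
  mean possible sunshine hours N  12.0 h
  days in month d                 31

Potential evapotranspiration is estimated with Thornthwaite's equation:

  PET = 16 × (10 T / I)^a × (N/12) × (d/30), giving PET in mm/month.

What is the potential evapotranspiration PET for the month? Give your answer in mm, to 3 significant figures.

10T/I = 10 × 28.1 / 118.9 = 2.3633
(10T/I)^a = 2.3633^2.668 = 9.9208
Uncorrected PET = 16 × 9.9208 = 158.733 mm
Correction = (N/12)(d/30) = (12.0/12)(31/30) = 1.0333
PET = 158.733 × 1.0333 = 164.019 mm/month

164 mm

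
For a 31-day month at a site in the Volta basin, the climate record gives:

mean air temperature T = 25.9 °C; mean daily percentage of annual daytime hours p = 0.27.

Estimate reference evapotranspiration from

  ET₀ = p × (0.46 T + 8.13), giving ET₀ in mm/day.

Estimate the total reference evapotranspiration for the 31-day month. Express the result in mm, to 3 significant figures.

168 mm

ET₀ = 0.27 × (0.46 × 25.9 + 8.13) = 0.27 × 20.044 = 5.4119 mm/d
Monthly total = 5.4119 × 31 = 167.769 mm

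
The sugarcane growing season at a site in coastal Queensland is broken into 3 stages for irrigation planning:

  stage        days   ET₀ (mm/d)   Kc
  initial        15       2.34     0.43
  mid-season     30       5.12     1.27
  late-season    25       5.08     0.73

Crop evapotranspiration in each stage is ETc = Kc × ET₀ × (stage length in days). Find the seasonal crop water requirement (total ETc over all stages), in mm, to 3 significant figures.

303 mm

initial: 0.43 × 2.34 × 15 = 15.09 mm
mid-season: 1.27 × 5.12 × 30 = 195.07 mm
late-season: 0.73 × 5.08 × 25 = 92.71 mm
Seasonal total = 302.87 mm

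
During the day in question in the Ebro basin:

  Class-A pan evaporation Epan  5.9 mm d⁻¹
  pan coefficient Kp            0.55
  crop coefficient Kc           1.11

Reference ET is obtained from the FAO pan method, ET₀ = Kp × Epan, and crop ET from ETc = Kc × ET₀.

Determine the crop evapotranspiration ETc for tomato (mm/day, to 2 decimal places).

ET₀ = 0.55 × 5.9 = 3.2450 mm/d
ETc = Kc × ET₀ = 1.11 × 3.2450 = 3.6020 mm/d

3.60 mm/day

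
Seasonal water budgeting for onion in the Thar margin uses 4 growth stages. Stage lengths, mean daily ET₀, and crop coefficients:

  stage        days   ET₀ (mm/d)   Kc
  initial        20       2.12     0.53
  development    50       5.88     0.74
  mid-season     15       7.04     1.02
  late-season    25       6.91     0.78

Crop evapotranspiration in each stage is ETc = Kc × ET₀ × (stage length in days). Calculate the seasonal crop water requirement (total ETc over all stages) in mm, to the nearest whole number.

482 mm

initial: 0.53 × 2.12 × 20 = 22.47 mm
development: 0.74 × 5.88 × 50 = 217.56 mm
mid-season: 1.02 × 7.04 × 15 = 107.71 mm
late-season: 0.78 × 6.91 × 25 = 134.75 mm
Seasonal total = 482.49 mm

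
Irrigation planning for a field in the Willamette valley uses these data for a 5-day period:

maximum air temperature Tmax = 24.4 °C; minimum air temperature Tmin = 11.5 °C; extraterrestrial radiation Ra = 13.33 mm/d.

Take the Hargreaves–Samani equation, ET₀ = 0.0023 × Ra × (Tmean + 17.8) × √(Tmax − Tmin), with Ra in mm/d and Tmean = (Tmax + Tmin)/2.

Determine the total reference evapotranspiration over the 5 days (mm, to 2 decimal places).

Tmean = (24.4 + 11.5)/2 = 17.95 °C
ET₀ = 0.0023 × 13.33 × (17.95 + 17.8) × √12.9 = 0.0023 × 13.33 × 35.75 × 3.5917 = 3.9367 mm/d
Over 5 days: 3.9367 × 5 = 19.684 mm

19.68 mm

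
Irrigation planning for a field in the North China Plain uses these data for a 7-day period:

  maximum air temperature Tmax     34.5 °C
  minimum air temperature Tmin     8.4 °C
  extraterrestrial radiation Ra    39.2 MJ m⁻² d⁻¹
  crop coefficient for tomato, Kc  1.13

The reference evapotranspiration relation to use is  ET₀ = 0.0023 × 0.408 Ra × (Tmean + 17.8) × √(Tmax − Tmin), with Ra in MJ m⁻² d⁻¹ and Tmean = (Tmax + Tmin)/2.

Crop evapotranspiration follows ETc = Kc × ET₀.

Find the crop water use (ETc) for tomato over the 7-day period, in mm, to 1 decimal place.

Tmean = (34.5 + 8.4)/2 = 21.45 °C
0.408 Ra = 0.408 × 39.2 = 15.9936 mm/d equivalent
ET₀ = 0.0023 × 15.9936 × (21.45 + 17.8) × √26.1 = 0.0023 × 15.9936 × 39.25 × 5.1088 = 7.3762 mm/d
ETc = Kc × ET₀ = 1.13 × 7.3762 = 8.3351 mm/d
Over 7 days: 8.3351 × 7 = 58.346 mm

58.3 mm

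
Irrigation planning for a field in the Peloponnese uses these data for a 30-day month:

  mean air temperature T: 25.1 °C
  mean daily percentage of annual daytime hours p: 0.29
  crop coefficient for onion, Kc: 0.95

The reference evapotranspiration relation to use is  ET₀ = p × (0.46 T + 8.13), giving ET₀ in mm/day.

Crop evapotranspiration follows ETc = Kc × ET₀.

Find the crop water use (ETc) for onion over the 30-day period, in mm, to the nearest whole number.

163 mm

ET₀ = 0.29 × (0.46 × 25.1 + 8.13) = 0.29 × 19.676 = 5.7060 mm/d
ETc = Kc × ET₀ = 0.95 × 5.7060 = 5.4207 mm/d
Over 30 days: 5.4207 × 30 = 162.621 mm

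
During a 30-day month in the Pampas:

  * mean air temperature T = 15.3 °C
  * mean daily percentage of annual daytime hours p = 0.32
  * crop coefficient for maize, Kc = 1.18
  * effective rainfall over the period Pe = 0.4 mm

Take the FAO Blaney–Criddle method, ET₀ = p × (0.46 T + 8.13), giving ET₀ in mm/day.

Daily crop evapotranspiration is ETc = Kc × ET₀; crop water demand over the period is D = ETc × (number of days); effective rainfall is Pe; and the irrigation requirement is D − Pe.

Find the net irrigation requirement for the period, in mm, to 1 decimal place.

171.4 mm

ET₀ = 0.32 × (0.46 × 15.3 + 8.13) = 0.32 × 15.168 = 4.8538 mm/d
ETc = Kc × ET₀ = 1.18 × 4.8538 = 5.7275 mm/d
Crop demand D = ETc × 30 d = 5.7275 × 30 = 171.825 mm
D − Pe = 171.825 − 0.4 = 171.425 mm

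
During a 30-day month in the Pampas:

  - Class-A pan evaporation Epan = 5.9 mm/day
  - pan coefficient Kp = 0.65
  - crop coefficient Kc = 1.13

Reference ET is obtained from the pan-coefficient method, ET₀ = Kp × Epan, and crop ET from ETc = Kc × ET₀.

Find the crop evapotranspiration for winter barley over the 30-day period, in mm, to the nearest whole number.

ET₀ = 0.65 × 5.9 = 3.8350 mm/d
ETc = Kc × ET₀ = 1.13 × 3.8350 = 4.3336 mm/d
Over 30 days: 4.3336 × 30 = 130.008 mm

130 mm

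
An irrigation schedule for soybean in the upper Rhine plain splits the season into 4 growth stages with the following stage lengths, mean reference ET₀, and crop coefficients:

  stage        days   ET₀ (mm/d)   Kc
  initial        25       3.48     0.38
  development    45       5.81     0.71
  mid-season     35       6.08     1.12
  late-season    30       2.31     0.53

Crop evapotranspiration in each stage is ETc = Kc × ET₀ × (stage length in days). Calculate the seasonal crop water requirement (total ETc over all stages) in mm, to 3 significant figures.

initial: 0.38 × 3.48 × 25 = 33.06 mm
development: 0.71 × 5.81 × 45 = 185.63 mm
mid-season: 1.12 × 6.08 × 35 = 238.34 mm
late-season: 0.53 × 2.31 × 30 = 36.73 mm
Seasonal total = 493.76 mm

494 mm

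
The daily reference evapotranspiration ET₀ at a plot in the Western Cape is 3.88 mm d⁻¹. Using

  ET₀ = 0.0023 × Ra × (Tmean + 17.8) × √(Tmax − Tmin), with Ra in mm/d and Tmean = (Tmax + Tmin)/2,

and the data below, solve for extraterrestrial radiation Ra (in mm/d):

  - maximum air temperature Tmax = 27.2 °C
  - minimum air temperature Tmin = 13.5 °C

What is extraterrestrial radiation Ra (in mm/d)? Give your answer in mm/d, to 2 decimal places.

Tmean = 20.35 °C; √ΔT = 3.7014
Ra = ET₀ / [0.0023 × (Tmean+17.8) × √ΔT] = 3.88 / (0.0023 × 38.15 × 3.7014) = 11.947 mm/d

11.95 mm/d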